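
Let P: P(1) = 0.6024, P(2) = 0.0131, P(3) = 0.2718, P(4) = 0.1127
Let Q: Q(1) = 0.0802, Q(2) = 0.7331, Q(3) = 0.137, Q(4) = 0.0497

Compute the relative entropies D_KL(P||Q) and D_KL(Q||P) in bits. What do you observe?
D_KL(P||Q) = 2.0781 bits, D_KL(Q||P) = 3.8292 bits. The two directions give different values (D_KL(Q||P) exceeds D_KL(P||Q) by 1.7511 bits): KL divergence is asymmetric.

D_KL(P||Q) = Σ P(x) log₂(P(x)/Q(x))

Computing term by term:
  P(1)·log₂(P(1)/Q(1)) = 0.6024·log₂(0.6024/0.0802) = 1.75241
  P(2)·log₂(P(2)/Q(2)) = 0.0131·log₂(0.0131/0.7331) = -0.07606
  P(3)·log₂(P(3)/Q(3)) = 0.2718·log₂(0.2718/0.137) = 0.26864
  P(4)·log₂(P(4)/Q(4)) = 0.1127·log₂(0.1127/0.0497) = 0.13312

D_KL(P||Q) = 1.75241 - 0.07606 + 0.26864 + 0.13312 = 2.07811 ≈ 2.0781 bits

D_KL(Q||P) = Σ Q(x) log₂(Q(x)/P(x))

Computing term by term:
  Q(1)·log₂(Q(1)/P(1)) = 0.0802·log₂(0.0802/0.6024) = -0.23331
  Q(2)·log₂(Q(2)/P(2)) = 0.7331·log₂(0.7331/0.0131) = 4.25665
  Q(3)·log₂(Q(3)/P(3)) = 0.137·log₂(0.137/0.2718) = -0.13541
  Q(4)·log₂(Q(4)/P(4)) = 0.0497·log₂(0.0497/0.1127) = -0.05870

D_KL(Q||P) = -0.23331 + 4.25665 - 0.13541 - 0.05870 = 3.82923 ≈ 3.8292 bits

These are NOT equal (difference: 1.7511 bits). KL divergence is asymmetric: D_KL(P||Q) ≠ D_KL(Q||P) in general.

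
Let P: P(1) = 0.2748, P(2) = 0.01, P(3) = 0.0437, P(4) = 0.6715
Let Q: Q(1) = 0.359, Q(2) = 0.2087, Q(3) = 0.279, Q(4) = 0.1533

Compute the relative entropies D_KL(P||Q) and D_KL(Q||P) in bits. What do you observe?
D_KL(P||Q) = 1.1643 bits, D_KL(Q||P) = 1.4728 bits. The two directions give different values (D_KL(Q||P) exceeds D_KL(P||Q) by 0.3085 bits): KL divergence is asymmetric.

D_KL(P||Q) = Σ P(x) log₂(P(x)/Q(x))

Computing term by term:
  P(1)·log₂(P(1)/Q(1)) = 0.2748·log₂(0.2748/0.359) = -0.10596
  P(2)·log₂(P(2)/Q(2)) = 0.01·log₂(0.01/0.2087) = -0.04383
  P(3)·log₂(P(3)/Q(3)) = 0.0437·log₂(0.0437/0.279) = -0.11688
  P(4)·log₂(P(4)/Q(4)) = 0.6715·log₂(0.6715/0.1533) = 1.43099

D_KL(P||Q) = -0.10596 - 0.04383 - 0.11688 + 1.43099 = 1.16432 ≈ 1.1643 bits

D_KL(Q||P) = Σ Q(x) log₂(Q(x)/P(x))

Computing term by term:
  Q(1)·log₂(Q(1)/P(1)) = 0.359·log₂(0.359/0.2748) = 0.13843
  Q(2)·log₂(Q(2)/P(2)) = 0.2087·log₂(0.2087/0.01) = 0.91481
  Q(3)·log₂(Q(3)/P(3)) = 0.279·log₂(0.279/0.0437) = 0.74620
  Q(4)·log₂(Q(4)/P(4)) = 0.1533·log₂(0.1533/0.6715) = -0.32669

D_KL(Q||P) = 0.13843 + 0.91481 + 0.74620 - 0.32669 = 1.47275 ≈ 1.4728 bits

These are NOT equal (difference: 0.3085 bits). KL divergence is asymmetric: D_KL(P||Q) ≠ D_KL(Q||P) in general.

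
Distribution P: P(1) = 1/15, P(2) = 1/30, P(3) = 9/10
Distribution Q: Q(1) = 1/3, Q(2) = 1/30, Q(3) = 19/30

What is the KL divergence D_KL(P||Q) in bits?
0.3015 bits

D_KL(P||Q) = Σ P(x) log₂(P(x)/Q(x))

Computing term by term:
  P(1)·log₂(P(1)/Q(1)) = (1/15)·log₂((1/15)/(1/3)) = -0.15480
  P(2)·log₂(P(2)/Q(2)) = (1/30)·log₂((1/30)/(1/30)) = 0.00000
  P(3)·log₂(P(3)/Q(3)) = (9/10)·log₂((9/10)/(19/30)) = 0.45626

D_KL(P||Q) = -0.15480 + 0.00000 + 0.45626 = 0.30146 ≈ 0.3015 bits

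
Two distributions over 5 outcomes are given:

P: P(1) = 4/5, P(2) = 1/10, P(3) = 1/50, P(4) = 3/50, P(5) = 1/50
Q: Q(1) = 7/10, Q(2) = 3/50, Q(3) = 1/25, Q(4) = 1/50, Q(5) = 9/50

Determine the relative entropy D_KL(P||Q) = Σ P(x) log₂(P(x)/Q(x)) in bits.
0.2395 bits

D_KL(P||Q) = Σ P(x) log₂(P(x)/Q(x))

Computing term by term:
  P(1)·log₂(P(1)/Q(1)) = (4/5)·log₂((4/5)/(7/10)) = 0.15412
  P(2)·log₂(P(2)/Q(2)) = (1/10)·log₂((1/10)/(3/50)) = 0.07370
  P(3)·log₂(P(3)/Q(3)) = (1/50)·log₂((1/50)/(1/25)) = -0.02000
  P(4)·log₂(P(4)/Q(4)) = (3/50)·log₂((3/50)/(1/50)) = 0.09510
  P(5)·log₂(P(5)/Q(5)) = (1/50)·log₂((1/50)/(9/50)) = -0.06340

D_KL(P||Q) = 0.15412 + 0.07370 - 0.02000 + 0.09510 - 0.06340 = 0.23952 ≈ 0.2395 bits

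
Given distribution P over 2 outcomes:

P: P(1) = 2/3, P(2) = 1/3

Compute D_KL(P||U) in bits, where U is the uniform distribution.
0.0817 bits

U(i) = 1/2 for all i

D_KL(P||U) = Σ P(x) log₂(P(x) / (1/2))
           = Σ P(x) log₂(P(x)) + log₂(2)
           = log₂(2) - H(P)

H(P) = -Σ P(x) log₂(P(x)):
  -P(1)·log₂(P(1)) = -(2/3)·log₂(2/3) = 0.38998
  -P(2)·log₂(P(2)) = -(1/3)·log₂(1/3) = 0.52832
H(P) = 0.38998 + 0.52832 = 0.91830 bits

log₂(2) = 1.00000 bits

D_KL(P||U) = 1.00000 - 0.91830 = 0.08170 ≈ 0.0817 bits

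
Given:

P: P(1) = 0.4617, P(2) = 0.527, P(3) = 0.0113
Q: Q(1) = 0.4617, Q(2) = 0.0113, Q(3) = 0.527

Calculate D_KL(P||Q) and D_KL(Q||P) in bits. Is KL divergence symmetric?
D_KL(P||Q) = 2.8587 bits, D_KL(Q||P) = 2.8587 bits. The two values coincide for this particular pair, but no — KL divergence is not symmetric in general.

D_KL(P||Q) = Σ P(x) log₂(P(x)/Q(x))

Computing term by term:
  P(1)·log₂(P(1)/Q(1)) = 0.4617·log₂(0.4617/0.4617) = 0.00000
  P(2)·log₂(P(2)/Q(2)) = 0.527·log₂(0.527/0.0113) = 2.92138
  P(3)·log₂(P(3)/Q(3)) = 0.0113·log₂(0.0113/0.527) = -0.06264

D_KL(P||Q) = 0.00000 + 2.92138 - 0.06264 = 2.85874 ≈ 2.8587 bits

D_KL(Q||P) = Σ Q(x) log₂(Q(x)/P(x))

Computing term by term:
  Q(1)·log₂(Q(1)/P(1)) = 0.4617·log₂(0.4617/0.4617) = 0.00000
  Q(2)·log₂(Q(2)/P(2)) = 0.0113·log₂(0.0113/0.527) = -0.06264
  Q(3)·log₂(Q(3)/P(3)) = 0.527·log₂(0.527/0.0113) = 2.92138

D_KL(Q||P) = 0.00000 - 0.06264 + 2.92138 = 2.85874 ≈ 2.8587 bits

These ARE equal here. Q is P with outcomes relabeled (Q(2) = P(3), Q(3) = P(2)) by a relabeling that is its own inverse, so the two sums contain exactly the same terms in a different order. This is a special case — KL divergence is not symmetric in general: D_KL(P||Q) ≠ D_KL(Q||P) for most P, Q.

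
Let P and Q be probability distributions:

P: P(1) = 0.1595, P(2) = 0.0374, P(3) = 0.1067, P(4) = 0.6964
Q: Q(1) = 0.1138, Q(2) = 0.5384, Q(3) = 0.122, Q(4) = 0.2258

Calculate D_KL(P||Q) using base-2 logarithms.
1.0447 bits

D_KL(P||Q) = Σ P(x) log₂(P(x)/Q(x))

Computing term by term:
  P(1)·log₂(P(1)/Q(1)) = 0.1595·log₂(0.1595/0.1138) = 0.07769
  P(2)·log₂(P(2)/Q(2)) = 0.0374·log₂(0.0374/0.5384) = -0.14390
  P(3)·log₂(P(3)/Q(3)) = 0.1067·log₂(0.1067/0.122) = -0.02063
  P(4)·log₂(P(4)/Q(4)) = 0.6964·log₂(0.6964/0.2258) = 1.13156

D_KL(P||Q) = 0.07769 - 0.14390 - 0.02063 + 1.13156 = 1.04472 ≈ 1.0447 bits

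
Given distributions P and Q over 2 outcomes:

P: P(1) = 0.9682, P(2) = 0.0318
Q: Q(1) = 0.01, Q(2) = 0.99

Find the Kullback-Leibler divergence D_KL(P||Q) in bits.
6.2297 bits

D_KL(P||Q) = Σ P(x) log₂(P(x)/Q(x))

Computing term by term:
  P(1)·log₂(P(1)/Q(1)) = 0.9682·log₂(0.9682/0.01) = 6.38744
  P(2)·log₂(P(2)/Q(2)) = 0.0318·log₂(0.0318/0.99) = -0.15774

D_KL(P||Q) = 6.38744 - 0.15774 = 6.22970 ≈ 6.2297 bits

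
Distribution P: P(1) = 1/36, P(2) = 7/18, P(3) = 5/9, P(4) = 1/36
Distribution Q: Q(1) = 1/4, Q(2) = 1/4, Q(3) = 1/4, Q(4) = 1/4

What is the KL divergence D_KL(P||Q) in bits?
0.7118 bits

D_KL(P||Q) = Σ P(x) log₂(P(x)/Q(x))

Computing term by term:
  P(1)·log₂(P(1)/Q(1)) = (1/36)·log₂((1/36)/(1/4)) = -0.08805
  P(2)·log₂(P(2)/Q(2)) = (7/18)·log₂((7/18)/(1/4)) = 0.24789
  P(3)·log₂(P(3)/Q(3)) = (5/9)·log₂((5/9)/(1/4)) = 0.64000
  P(4)·log₂(P(4)/Q(4)) = (1/36)·log₂((1/36)/(1/4)) = -0.08805

D_KL(P||Q) = -0.08805 + 0.24789 + 0.64000 - 0.08805 = 0.71179 ≈ 0.7118 bits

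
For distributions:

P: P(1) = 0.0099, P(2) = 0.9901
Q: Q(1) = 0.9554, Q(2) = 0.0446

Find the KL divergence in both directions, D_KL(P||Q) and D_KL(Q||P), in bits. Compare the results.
D_KL(P||Q) = 4.3629 bits, D_KL(Q||P) = 6.0990 bits. D_KL(Q||P) is larger than D_KL(P||Q) by 1.7361 bits; the two directions differ.

D_KL(P||Q) = Σ P(x) log₂(P(x)/Q(x))

Computing term by term:
  P(1)·log₂(P(1)/Q(1)) = 0.0099·log₂(0.0099/0.9554) = -0.06527
  P(2)·log₂(P(2)/Q(2)) = 0.9901·log₂(0.9901/0.0446) = 4.42818

D_KL(P||Q) = -0.06527 + 4.42818 = 4.36291 ≈ 4.3629 bits

D_KL(Q||P) = Σ Q(x) log₂(Q(x)/P(x))

Computing term by term:
  Q(1)·log₂(Q(1)/P(1)) = 0.9554·log₂(0.9554/0.0099) = 6.29851
  Q(2)·log₂(Q(2)/P(2)) = 0.0446·log₂(0.0446/0.9901) = -0.19947

D_KL(Q||P) = 6.29851 - 0.19947 = 6.09904 ≈ 6.0990 bits

These are NOT equal (difference: 1.7361 bits). KL divergence is asymmetric: D_KL(P||Q) ≠ D_KL(Q||P) in general.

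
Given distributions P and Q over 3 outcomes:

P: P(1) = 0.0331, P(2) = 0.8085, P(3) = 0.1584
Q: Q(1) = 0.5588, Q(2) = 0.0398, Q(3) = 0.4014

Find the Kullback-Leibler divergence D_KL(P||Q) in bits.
3.1650 bits

D_KL(P||Q) = Σ P(x) log₂(P(x)/Q(x))

Computing term by term:
  P(1)·log₂(P(1)/Q(1)) = 0.0331·log₂(0.0331/0.5588) = -0.13496
  P(2)·log₂(P(2)/Q(2)) = 0.8085·log₂(0.8085/0.0398) = 3.51245
  P(3)·log₂(P(3)/Q(3)) = 0.1584·log₂(0.1584/0.4014) = -0.21249

D_KL(P||Q) = -0.13496 + 3.51245 - 0.21249 = 3.16500 ≈ 3.1650 bits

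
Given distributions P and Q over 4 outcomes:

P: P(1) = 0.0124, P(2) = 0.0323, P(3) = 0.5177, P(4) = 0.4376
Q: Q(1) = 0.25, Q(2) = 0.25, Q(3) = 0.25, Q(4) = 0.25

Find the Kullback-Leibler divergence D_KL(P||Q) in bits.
0.7480 bits

D_KL(P||Q) = Σ P(x) log₂(P(x)/Q(x))

Computing term by term:
  P(1)·log₂(P(1)/Q(1)) = 0.0124·log₂(0.0124/0.25) = -0.05374
  P(2)·log₂(P(2)/Q(2)) = 0.0323·log₂(0.0323/0.25) = -0.09536
  P(3)·log₂(P(3)/Q(3)) = 0.5177·log₂(0.5177/0.25) = 0.54368
  P(4)·log₂(P(4)/Q(4)) = 0.4376·log₂(0.4376/0.25) = 0.35344

D_KL(P||Q) = -0.05374 - 0.09536 + 0.54368 + 0.35344 = 0.74802 ≈ 0.7480 bits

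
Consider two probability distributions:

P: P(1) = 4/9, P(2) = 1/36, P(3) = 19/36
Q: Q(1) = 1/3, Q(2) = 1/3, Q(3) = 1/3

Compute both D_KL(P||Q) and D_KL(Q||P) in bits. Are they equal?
D_KL(P||Q) = 0.4348 bits, D_KL(Q||P) = 0.8357 bits. No, they are not equal.

D_KL(P||Q) = Σ P(x) log₂(P(x)/Q(x))

Computing term by term:
  P(1)·log₂(P(1)/Q(1)) = (4/9)·log₂((4/9)/(1/3)) = 0.18446
  P(2)·log₂(P(2)/Q(2)) = (1/36)·log₂((1/36)/(1/3)) = -0.09958
  P(3)·log₂(P(3)/Q(3)) = (19/36)·log₂((19/36)/(1/3)) = 0.34990

D_KL(P||Q) = 0.18446 - 0.09958 + 0.34990 = 0.43478 ≈ 0.4348 bits

D_KL(Q||P) = Σ Q(x) log₂(Q(x)/P(x))

Computing term by term:
  Q(1)·log₂(Q(1)/P(1)) = (1/3)·log₂((1/3)/(4/9)) = -0.13835
  Q(2)·log₂(Q(2)/P(2)) = (1/3)·log₂((1/3)/(1/36)) = 1.19499
  Q(3)·log₂(Q(3)/P(3)) = (1/3)·log₂((1/3)/(19/36)) = -0.22099

D_KL(Q||P) = -0.13835 + 1.19499 - 0.22099 = 0.83565 ≈ 0.8357 bits

These are NOT equal (difference: 0.4009 bits). KL divergence is asymmetric: D_KL(P||Q) ≠ D_KL(Q||P) in general.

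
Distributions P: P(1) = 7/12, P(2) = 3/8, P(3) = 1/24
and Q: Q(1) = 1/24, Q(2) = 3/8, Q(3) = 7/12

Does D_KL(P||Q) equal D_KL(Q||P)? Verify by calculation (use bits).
D_KL(P||Q) = 2.0623 bits, D_KL(Q||P) = 2.0623 bits. Yes — for this pair D_KL(P||Q) = D_KL(Q||P).

D_KL(P||Q) = Σ P(x) log₂(P(x)/Q(x))

Computing term by term:
  P(1)·log₂(P(1)/Q(1)) = (7/12)·log₂((7/12)/(1/24)) = 2.22096
  P(2)·log₂(P(2)/Q(2)) = (3/8)·log₂((3/8)/(3/8)) = 0.00000
  P(3)·log₂(P(3)/Q(3)) = (1/24)·log₂((1/24)/(7/12)) = -0.15864

D_KL(P||Q) = 2.22096 + 0.00000 - 0.15864 = 2.06232 ≈ 2.0623 bits

D_KL(Q||P) = Σ Q(x) log₂(Q(x)/P(x))

Computing term by term:
  Q(1)·log₂(Q(1)/P(1)) = (1/24)·log₂((1/24)/(7/12)) = -0.15864
  Q(2)·log₂(Q(2)/P(2)) = (3/8)·log₂((3/8)/(3/8)) = 0.00000
  Q(3)·log₂(Q(3)/P(3)) = (7/12)·log₂((7/12)/(1/24)) = 2.22096

D_KL(Q||P) = -0.15864 + 0.00000 + 2.22096 = 2.06232 ≈ 2.0623 bits

These ARE equal here. Q is P with outcomes relabeled (Q(1) = P(3), Q(3) = P(1)) by a relabeling that is its own inverse, so the two sums contain exactly the same terms in a different order. This is a special case — KL divergence is not symmetric in general: D_KL(P||Q) ≠ D_KL(Q||P) for most P, Q.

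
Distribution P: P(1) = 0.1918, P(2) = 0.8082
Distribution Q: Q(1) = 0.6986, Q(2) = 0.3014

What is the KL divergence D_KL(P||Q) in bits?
0.7924 bits

D_KL(P||Q) = Σ P(x) log₂(P(x)/Q(x))

Computing term by term:
  P(1)·log₂(P(1)/Q(1)) = 0.1918·log₂(0.1918/0.6986) = -0.35768
  P(2)·log₂(P(2)/Q(2)) = 0.8082·log₂(0.8082/0.3014) = 1.15010

D_KL(P||Q) = -0.35768 + 1.15010 = 0.79242 ≈ 0.7924 bits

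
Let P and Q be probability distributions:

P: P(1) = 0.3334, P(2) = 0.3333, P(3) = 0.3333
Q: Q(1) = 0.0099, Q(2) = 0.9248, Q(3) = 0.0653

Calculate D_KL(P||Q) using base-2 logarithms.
1.9847 bits

D_KL(P||Q) = Σ P(x) log₂(P(x)/Q(x))

Computing term by term:
  P(1)·log₂(P(1)/Q(1)) = 0.3334·log₂(0.3334/0.0099) = 1.69157
  P(2)·log₂(P(2)/Q(2)) = 0.3333·log₂(0.3333/0.9248) = -0.49072
  P(3)·log₂(P(3)/Q(3)) = 0.3333·log₂(0.3333/0.0653) = 0.78381

D_KL(P||Q) = 1.69157 - 0.49072 + 0.78381 = 1.98466 ≈ 1.9847 bits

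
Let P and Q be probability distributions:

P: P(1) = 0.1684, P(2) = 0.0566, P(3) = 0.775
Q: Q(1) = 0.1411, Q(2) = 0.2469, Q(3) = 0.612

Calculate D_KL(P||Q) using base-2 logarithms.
0.1867 bits

D_KL(P||Q) = Σ P(x) log₂(P(x)/Q(x))

Computing term by term:
  P(1)·log₂(P(1)/Q(1)) = 0.1684·log₂(0.1684/0.1411) = 0.04297
  P(2)·log₂(P(2)/Q(2)) = 0.0566·log₂(0.0566/0.2469) = -0.12028
  P(3)·log₂(P(3)/Q(3)) = 0.775·log₂(0.775/0.612) = 0.26402

D_KL(P||Q) = 0.04297 - 0.12028 + 0.26402 = 0.18671 ≈ 0.1867 bits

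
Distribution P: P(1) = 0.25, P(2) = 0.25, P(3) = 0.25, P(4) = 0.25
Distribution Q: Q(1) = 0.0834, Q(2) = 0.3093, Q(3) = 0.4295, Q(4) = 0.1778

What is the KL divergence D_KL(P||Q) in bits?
0.2469 bits

D_KL(P||Q) = Σ P(x) log₂(P(x)/Q(x))

Computing term by term:
  P(1)·log₂(P(1)/Q(1)) = 0.25·log₂(0.25/0.0834) = 0.39595
  P(2)·log₂(P(2)/Q(2)) = 0.25·log₂(0.25/0.3093) = -0.07677
  P(3)·log₂(P(3)/Q(3)) = 0.25·log₂(0.25/0.4295) = -0.19518
  P(4)·log₂(P(4)/Q(4)) = 0.25·log₂(0.25/0.1778) = 0.12292

D_KL(P||Q) = 0.39595 - 0.07677 - 0.19518 + 0.12292 = 0.24692 ≈ 0.2469 bits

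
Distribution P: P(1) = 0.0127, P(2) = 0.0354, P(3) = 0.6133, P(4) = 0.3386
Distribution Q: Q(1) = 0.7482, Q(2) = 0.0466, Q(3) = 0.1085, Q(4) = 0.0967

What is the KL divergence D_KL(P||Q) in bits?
2.0560 bits

D_KL(P||Q) = Σ P(x) log₂(P(x)/Q(x))

Computing term by term:
  P(1)·log₂(P(1)/Q(1)) = 0.0127·log₂(0.0127/0.7482) = -0.07468
  P(2)·log₂(P(2)/Q(2)) = 0.0354·log₂(0.0354/0.0466) = -0.01404
  P(3)·log₂(P(3)/Q(3)) = 0.6133·log₂(0.6133/0.1085) = 1.53257
  P(4)·log₂(P(4)/Q(4)) = 0.3386·log₂(0.3386/0.0967) = 0.61219

D_KL(P||Q) = -0.07468 - 0.01404 + 1.53257 + 0.61219 = 2.05604 ≈ 2.0560 bits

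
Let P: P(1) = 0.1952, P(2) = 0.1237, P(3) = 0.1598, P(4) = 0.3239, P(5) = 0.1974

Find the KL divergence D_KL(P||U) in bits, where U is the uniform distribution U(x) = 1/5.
0.0772 bits

U(i) = 1/5 for all i

D_KL(P||U) = Σ P(x) log₂(P(x) / (1/5))
           = Σ P(x) log₂(P(x)) + log₂(5)
           = log₂(5) - H(P)

H(P) = -Σ P(x) log₂(P(x)):
  -P(1)·log₂(P(1)) = -(0.1952)·log₂(0.1952) = 0.46008
  -P(2)·log₂(P(2)) = -(0.1237)·log₂(0.1237) = 0.37297
  -P(3)·log₂(P(3)) = -(0.1598)·log₂(0.1598) = 0.42278
  -P(4)·log₂(P(4)) = -(0.3239)·log₂(0.3239) = 0.52678
  -P(5)·log₂(P(5)) = -(0.1974)·log₂(0.1974) = 0.46208
H(P) = 0.46008 + 0.37297 + 0.42278 + 0.52678 + 0.46208 = 2.24469 bits

log₂(5) = 2.32193 bits

D_KL(P||U) = 2.32193 - 2.24469 = 0.07724 ≈ 0.0772 bits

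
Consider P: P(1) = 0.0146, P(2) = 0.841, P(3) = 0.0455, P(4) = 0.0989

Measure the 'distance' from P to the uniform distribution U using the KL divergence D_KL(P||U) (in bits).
1.1679 bits

U(i) = 1/4 for all i

D_KL(P||U) = Σ P(x) log₂(P(x) / (1/4))
           = Σ P(x) log₂(P(x)) + log₂(4)
           = log₂(4) - H(P)

H(P) = -Σ P(x) log₂(P(x)):
  -P(1)·log₂(P(1)) = -(0.0146)·log₂(0.0146) = 0.08903
  -P(2)·log₂(P(2)) = -(0.841)·log₂(0.841) = 0.21010
  -P(3)·log₂(P(3)) = -(0.0455)·log₂(0.0455) = 0.20284
  -P(4)·log₂(P(4)) = -(0.0989)·log₂(0.0989) = 0.33012
H(P) = 0.08903 + 0.21010 + 0.20284 + 0.33012 = 0.83209 bits

log₂(4) = 2.00000 bits

D_KL(P||U) = 2.00000 - 0.83209 = 1.16791 ≈ 1.1679 bits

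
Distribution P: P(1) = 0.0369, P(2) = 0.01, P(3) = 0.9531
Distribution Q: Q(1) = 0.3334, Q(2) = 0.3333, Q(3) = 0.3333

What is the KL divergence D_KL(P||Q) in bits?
1.2769 bits

D_KL(P||Q) = Σ P(x) log₂(P(x)/Q(x))

Computing term by term:
  P(1)·log₂(P(1)/Q(1)) = 0.0369·log₂(0.0369/0.3334) = -0.11718
  P(2)·log₂(P(2)/Q(2)) = 0.01·log₂(0.01/0.3333) = -0.05059
  P(3)·log₂(P(3)/Q(3)) = 0.9531·log₂(0.9531/0.3333) = 1.44471

D_KL(P||Q) = -0.11718 - 0.05059 + 1.44471 = 1.27694 ≈ 1.2769 bits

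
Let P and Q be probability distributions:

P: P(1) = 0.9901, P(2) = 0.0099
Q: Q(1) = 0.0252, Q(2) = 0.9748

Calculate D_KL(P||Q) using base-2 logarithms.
5.1781 bits

D_KL(P||Q) = Σ P(x) log₂(P(x)/Q(x))

Computing term by term:
  P(1)·log₂(P(1)/Q(1)) = 0.9901·log₂(0.9901/0.0252) = 5.24365
  P(2)·log₂(P(2)/Q(2)) = 0.0099·log₂(0.0099/0.9748) = -0.06555

D_KL(P||Q) = 5.24365 - 0.06555 = 5.17810 ≈ 5.1781 bits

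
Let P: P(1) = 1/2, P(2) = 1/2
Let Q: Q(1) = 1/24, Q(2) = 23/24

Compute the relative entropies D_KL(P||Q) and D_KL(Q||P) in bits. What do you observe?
D_KL(P||Q) = 1.3232 bits, D_KL(Q||P) = 0.7501 bits. The two directions give different values (D_KL(P||Q) exceeds D_KL(Q||P) by 0.5731 bits): KL divergence is asymmetric.

D_KL(P||Q) = Σ P(x) log₂(P(x)/Q(x))

Computing term by term:
  P(1)·log₂(P(1)/Q(1)) = (1/2)·log₂((1/2)/(1/24)) = 1.79248
  P(2)·log₂(P(2)/Q(2)) = (1/2)·log₂((1/2)/(23/24)) = -0.46930

D_KL(P||Q) = 1.79248 - 0.46930 = 1.32318 ≈ 1.3232 bits

D_KL(Q||P) = Σ Q(x) log₂(Q(x)/P(x))

Computing term by term:
  Q(1)·log₂(Q(1)/P(1)) = (1/24)·log₂((1/24)/(1/2)) = -0.14937
  Q(2)·log₂(Q(2)/P(2)) = (23/24)·log₂((23/24)/(1/2)) = 0.89949

D_KL(Q||P) = -0.14937 + 0.89949 = 0.75012 ≈ 0.7501 bits

These are NOT equal (difference: 0.5731 bits). KL divergence is asymmetric: D_KL(P||Q) ≠ D_KL(Q||P) in general.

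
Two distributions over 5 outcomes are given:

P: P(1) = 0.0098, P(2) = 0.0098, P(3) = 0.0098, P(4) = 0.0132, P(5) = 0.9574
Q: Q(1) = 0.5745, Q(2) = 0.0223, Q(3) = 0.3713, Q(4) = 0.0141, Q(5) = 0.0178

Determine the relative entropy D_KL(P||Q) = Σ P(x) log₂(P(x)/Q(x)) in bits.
5.3824 bits

D_KL(P||Q) = Σ P(x) log₂(P(x)/Q(x))

Computing term by term:
  P(1)·log₂(P(1)/Q(1)) = 0.0098·log₂(0.0098/0.5745) = -0.05756
  P(2)·log₂(P(2)/Q(2)) = 0.0098·log₂(0.0098/0.0223) = -0.01162
  P(3)·log₂(P(3)/Q(3)) = 0.0098·log₂(0.0098/0.3713) = -0.05139
  P(4)·log₂(P(4)/Q(4)) = 0.0132·log₂(0.0132/0.0141) = -0.00126
  P(5)·log₂(P(5)/Q(5)) = 0.9574·log₂(0.9574/0.0178) = 5.50426

D_KL(P||Q) = -0.05756 - 0.01162 - 0.05139 - 0.00126 + 5.50426 = 5.38243 ≈ 5.3824 bits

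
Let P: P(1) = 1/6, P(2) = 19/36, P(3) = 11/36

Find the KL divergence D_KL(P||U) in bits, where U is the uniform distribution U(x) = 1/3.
0.1449 bits

U(i) = 1/3 for all i

D_KL(P||U) = Σ P(x) log₂(P(x) / (1/3))
           = Σ P(x) log₂(P(x)) + log₂(3)
           = log₂(3) - H(P)

H(P) = -Σ P(x) log₂(P(x)):
  -P(1)·log₂(P(1)) = -(1/6)·log₂(1/6) = 0.43083
  -P(2)·log₂(P(2)) = -(19/36)·log₂(19/36) = 0.48661
  -P(3)·log₂(P(3)) = -(11/36)·log₂(11/36) = 0.52265
H(P) = 0.43083 + 0.48661 + 0.52265 = 1.44009 bits

log₂(3) = 1.58496 bits

D_KL(P||U) = 1.58496 - 1.44009 = 0.14487 ≈ 0.1449 bits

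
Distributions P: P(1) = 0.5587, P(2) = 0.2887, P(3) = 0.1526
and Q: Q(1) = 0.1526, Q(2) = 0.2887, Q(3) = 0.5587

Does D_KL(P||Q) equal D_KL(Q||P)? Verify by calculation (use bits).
D_KL(P||Q) = 0.7603 bits, D_KL(Q||P) = 0.7603 bits. Yes — for this pair D_KL(P||Q) = D_KL(Q||P).

D_KL(P||Q) = Σ P(x) log₂(P(x)/Q(x))

Computing term by term:
  P(1)·log₂(P(1)/Q(1)) = 0.5587·log₂(0.5587/0.1526) = 1.04606
  P(2)·log₂(P(2)/Q(2)) = 0.2887·log₂(0.2887/0.2887) = 0.00000
  P(3)·log₂(P(3)/Q(3)) = 0.1526·log₂(0.1526/0.5587) = -0.28572

D_KL(P||Q) = 1.04606 + 0.00000 - 0.28572 = 0.76034 ≈ 0.7603 bits

D_KL(Q||P) = Σ Q(x) log₂(Q(x)/P(x))

Computing term by term:
  Q(1)·log₂(Q(1)/P(1)) = 0.1526·log₂(0.1526/0.5587) = -0.28572
  Q(2)·log₂(Q(2)/P(2)) = 0.2887·log₂(0.2887/0.2887) = 0.00000
  Q(3)·log₂(Q(3)/P(3)) = 0.5587·log₂(0.5587/0.1526) = 1.04606

D_KL(Q||P) = -0.28572 + 0.00000 + 1.04606 = 0.76034 ≈ 0.7603 bits

These ARE equal here. Q is P with outcomes relabeled (Q(1) = P(3), Q(3) = P(1)) by a relabeling that is its own inverse, so the two sums contain exactly the same terms in a different order. This is a special case — KL divergence is not symmetric in general: D_KL(P||Q) ≠ D_KL(Q||P) for most P, Q.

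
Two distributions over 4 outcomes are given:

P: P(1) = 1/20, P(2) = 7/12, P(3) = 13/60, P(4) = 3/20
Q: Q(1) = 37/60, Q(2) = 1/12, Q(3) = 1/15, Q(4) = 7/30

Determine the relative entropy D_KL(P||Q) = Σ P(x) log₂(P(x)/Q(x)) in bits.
1.7292 bits

D_KL(P||Q) = Σ P(x) log₂(P(x)/Q(x))

Computing term by term:
  P(1)·log₂(P(1)/Q(1)) = (1/20)·log₂((1/20)/(37/60)) = -0.18122
  P(2)·log₂(P(2)/Q(2)) = (7/12)·log₂((7/12)/(1/12)) = 1.63762
  P(3)·log₂(P(3)/Q(3)) = (13/60)·log₂((13/60)/(1/15)) = 0.36843
  P(4)·log₂(P(4)/Q(4)) = (3/20)·log₂((3/20)/(7/30)) = -0.09561

D_KL(P||Q) = -0.18122 + 1.63762 + 0.36843 - 0.09561 = 1.72922 ≈ 1.7292 bits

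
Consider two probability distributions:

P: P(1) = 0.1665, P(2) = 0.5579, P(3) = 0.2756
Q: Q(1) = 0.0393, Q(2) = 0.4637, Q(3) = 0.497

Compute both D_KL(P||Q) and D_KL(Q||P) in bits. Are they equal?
D_KL(P||Q) = 0.2612 bits, D_KL(Q||P) = 0.2172 bits. No, they are not equal.

D_KL(P||Q) = Σ P(x) log₂(P(x)/Q(x))

Computing term by term:
  P(1)·log₂(P(1)/Q(1)) = 0.1665·log₂(0.1665/0.0393) = 0.34681
  P(2)·log₂(P(2)/Q(2)) = 0.5579·log₂(0.5579/0.4637) = 0.14886
  P(3)·log₂(P(3)/Q(3)) = 0.2756·log₂(0.2756/0.497) = -0.23444

D_KL(P||Q) = 0.34681 + 0.14886 - 0.23444 = 0.26123 ≈ 0.2612 bits

D_KL(Q||P) = Σ Q(x) log₂(Q(x)/P(x))

Computing term by term:
  Q(1)·log₂(Q(1)/P(1)) = 0.0393·log₂(0.0393/0.1665) = -0.08186
  Q(2)·log₂(Q(2)/P(2)) = 0.4637·log₂(0.4637/0.5579) = -0.12372
  Q(3)·log₂(Q(3)/P(3)) = 0.497·log₂(0.497/0.2756) = 0.42278

D_KL(Q||P) = -0.08186 - 0.12372 + 0.42278 = 0.21720 ≈ 0.2172 bits

These are NOT equal (difference: 0.0440 bits). KL divergence is asymmetric: D_KL(P||Q) ≠ D_KL(Q||P) in general.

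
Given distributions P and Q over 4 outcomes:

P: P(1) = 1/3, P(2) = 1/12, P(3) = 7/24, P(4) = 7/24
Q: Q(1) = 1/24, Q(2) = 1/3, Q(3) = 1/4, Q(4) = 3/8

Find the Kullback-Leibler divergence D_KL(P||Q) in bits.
0.7924 bits

D_KL(P||Q) = Σ P(x) log₂(P(x)/Q(x))

Computing term by term:
  P(1)·log₂(P(1)/Q(1)) = (1/3)·log₂((1/3)/(1/24)) = 1.00000
  P(2)·log₂(P(2)/Q(2)) = (1/12)·log₂((1/12)/(1/3)) = -0.16667
  P(3)·log₂(P(3)/Q(3)) = (7/24)·log₂((7/24)/(1/4)) = 0.06486
  P(4)·log₂(P(4)/Q(4)) = (7/24)·log₂((7/24)/(3/8)) = -0.10575

D_KL(P||Q) = 1.00000 - 0.16667 + 0.06486 - 0.10575 = 0.79244 ≈ 0.7924 bits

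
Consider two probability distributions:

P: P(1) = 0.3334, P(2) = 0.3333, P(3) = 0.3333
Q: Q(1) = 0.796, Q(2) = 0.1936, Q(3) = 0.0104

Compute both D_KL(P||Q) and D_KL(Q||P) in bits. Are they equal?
D_KL(P||Q) = 1.5099 bits, D_KL(Q||P) = 0.7956 bits. No, they are not equal.

D_KL(P||Q) = Σ P(x) log₂(P(x)/Q(x))

Computing term by term:
  P(1)·log₂(P(1)/Q(1)) = 0.3334·log₂(0.3334/0.796) = -0.41859
  P(2)·log₂(P(2)/Q(2)) = 0.3333·log₂(0.3333/0.1936) = 0.26122
  P(3)·log₂(P(3)/Q(3)) = 0.3333·log₂(0.3333/0.0104) = 1.66722

D_KL(P||Q) = -0.41859 + 0.26122 + 1.66722 = 1.50985 ≈ 1.5099 bits

D_KL(Q||P) = Σ Q(x) log₂(Q(x)/P(x))

Computing term by term:
  Q(1)·log₂(Q(1)/P(1)) = 0.796·log₂(0.796/0.3334) = 0.99939
  Q(2)·log₂(Q(2)/P(2)) = 0.1936·log₂(0.1936/0.3333) = -0.15173
  Q(3)·log₂(Q(3)/P(3)) = 0.0104·log₂(0.0104/0.3333) = -0.05202

D_KL(Q||P) = 0.99939 - 0.15173 - 0.05202 = 0.79564 ≈ 0.7956 bits

These are NOT equal (difference: 0.7143 bits). KL divergence is asymmetric: D_KL(P||Q) ≠ D_KL(Q||P) in general.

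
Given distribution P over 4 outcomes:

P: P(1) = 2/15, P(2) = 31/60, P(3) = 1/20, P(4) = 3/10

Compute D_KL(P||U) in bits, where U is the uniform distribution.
0.3830 bits

U(i) = 1/4 for all i

D_KL(P||U) = Σ P(x) log₂(P(x) / (1/4))
           = Σ P(x) log₂(P(x)) + log₂(4)
           = log₂(4) - H(P)

H(P) = -Σ P(x) log₂(P(x)):
  -P(1)·log₂(P(1)) = -(2/15)·log₂(2/15) = 0.38759
  -P(2)·log₂(P(2)) = -(31/60)·log₂(31/60) = 0.49223
  -P(3)·log₂(P(3)) = -(1/20)·log₂(1/20) = 0.21610
  -P(4)·log₂(P(4)) = -(3/10)·log₂(3/10) = 0.52109
H(P) = 0.38759 + 0.49223 + 0.21610 + 0.52109 = 1.61701 bits

log₂(4) = 2.00000 bits

D_KL(P||U) = 2.00000 - 1.61701 = 0.38299 ≈ 0.3830 bits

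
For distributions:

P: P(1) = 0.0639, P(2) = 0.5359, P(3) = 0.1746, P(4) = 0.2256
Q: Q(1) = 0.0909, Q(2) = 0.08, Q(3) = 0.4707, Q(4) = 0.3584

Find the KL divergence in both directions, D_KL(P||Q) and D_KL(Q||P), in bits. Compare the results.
D_KL(P||Q) = 1.0375 bits, D_KL(Q||P) = 0.7395 bits. D_KL(P||Q) is larger than D_KL(Q||P) by 0.2980 bits; the two directions differ.

D_KL(P||Q) = Σ P(x) log₂(P(x)/Q(x))

Computing term by term:
  P(1)·log₂(P(1)/Q(1)) = 0.0639·log₂(0.0639/0.0909) = -0.03249
  P(2)·log₂(P(2)/Q(2)) = 0.5359·log₂(0.5359/0.08) = 1.47045
  P(3)·log₂(P(3)/Q(3)) = 0.1746·log₂(0.1746/0.4707) = -0.24981
  P(4)·log₂(P(4)/Q(4)) = 0.2256·log₂(0.2256/0.3584) = -0.15066

D_KL(P||Q) = -0.03249 + 1.47045 - 0.24981 - 0.15066 = 1.03749 ≈ 1.0375 bits

D_KL(Q||P) = Σ Q(x) log₂(Q(x)/P(x))

Computing term by term:
  Q(1)·log₂(Q(1)/P(1)) = 0.0909·log₂(0.0909/0.0639) = 0.04622
  Q(2)·log₂(Q(2)/P(2)) = 0.08·log₂(0.08/0.5359) = -0.21951
  Q(3)·log₂(Q(3)/P(3)) = 0.4707·log₂(0.4707/0.1746) = 0.67346
  Q(4)·log₂(Q(4)/P(4)) = 0.3584·log₂(0.3584/0.2256) = 0.23934

D_KL(Q||P) = 0.04622 - 0.21951 + 0.67346 + 0.23934 = 0.73951 ≈ 0.7395 bits

These are NOT equal (difference: 0.2980 bits). KL divergence is asymmetric: D_KL(P||Q) ≠ D_KL(Q||P) in general.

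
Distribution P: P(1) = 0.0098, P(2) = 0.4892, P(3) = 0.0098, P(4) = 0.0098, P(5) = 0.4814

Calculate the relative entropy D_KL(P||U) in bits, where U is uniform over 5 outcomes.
1.1134 bits

U(i) = 1/5 for all i

D_KL(P||U) = Σ P(x) log₂(P(x) / (1/5))
           = Σ P(x) log₂(P(x)) + log₂(5)
           = log₂(5) - H(P)

H(P) = -Σ P(x) log₂(P(x)):
  -P(1)·log₂(P(1)) = -(0.0098)·log₂(0.0098) = 0.06540
  -P(2)·log₂(P(2)) = -(0.4892)·log₂(0.4892) = 0.50461
  -P(3)·log₂(P(3)) = -(0.0098)·log₂(0.0098) = 0.06540
  -P(4)·log₂(P(4)) = -(0.0098)·log₂(0.0098) = 0.06540
  -P(5)·log₂(P(5)) = -(0.4814)·log₂(0.4814) = 0.50773
H(P) = 0.06540 + 0.50461 + 0.06540 + 0.06540 + 0.50773 = 1.20854 bits

log₂(5) = 2.32193 bits

D_KL(P||U) = 2.32193 - 1.20854 = 1.11339 ≈ 1.1134 bits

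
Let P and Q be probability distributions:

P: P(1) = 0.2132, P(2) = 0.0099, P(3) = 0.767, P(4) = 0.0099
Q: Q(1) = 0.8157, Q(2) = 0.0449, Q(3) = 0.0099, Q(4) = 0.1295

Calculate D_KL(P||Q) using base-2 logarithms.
4.3424 bits

D_KL(P||Q) = Σ P(x) log₂(P(x)/Q(x))

Computing term by term:
  P(1)·log₂(P(1)/Q(1)) = 0.2132·log₂(0.2132/0.8157) = -0.41272
  P(2)·log₂(P(2)/Q(2)) = 0.0099·log₂(0.0099/0.0449) = -0.02159
  P(3)·log₂(P(3)/Q(3)) = 0.767·log₂(0.767/0.0099) = 4.81343
  P(4)·log₂(P(4)/Q(4)) = 0.0099·log₂(0.0099/0.1295) = -0.03672

D_KL(P||Q) = -0.41272 - 0.02159 + 4.81343 - 0.03672 = 4.34240 ≈ 4.3424 bits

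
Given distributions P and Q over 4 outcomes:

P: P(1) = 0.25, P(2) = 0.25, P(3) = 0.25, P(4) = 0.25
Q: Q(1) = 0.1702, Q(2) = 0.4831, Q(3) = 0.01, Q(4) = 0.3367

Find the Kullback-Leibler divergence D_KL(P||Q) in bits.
0.9547 bits

D_KL(P||Q) = Σ P(x) log₂(P(x)/Q(x))

Computing term by term:
  P(1)·log₂(P(1)/Q(1)) = 0.25·log₂(0.25/0.1702) = 0.13867
  P(2)·log₂(P(2)/Q(2)) = 0.25·log₂(0.25/0.4831) = -0.23760
  P(3)·log₂(P(3)/Q(3)) = 0.25·log₂(0.25/0.01) = 1.16096
  P(4)·log₂(P(4)/Q(4)) = 0.25·log₂(0.25/0.3367) = -0.10738

D_KL(P||Q) = 0.13867 - 0.23760 + 1.16096 - 0.10738 = 0.95465 ≈ 0.9547 bits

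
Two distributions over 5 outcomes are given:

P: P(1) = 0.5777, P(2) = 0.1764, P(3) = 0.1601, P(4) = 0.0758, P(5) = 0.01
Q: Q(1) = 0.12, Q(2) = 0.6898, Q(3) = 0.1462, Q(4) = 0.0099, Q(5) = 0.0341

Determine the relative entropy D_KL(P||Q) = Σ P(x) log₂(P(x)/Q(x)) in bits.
1.1887 bits

D_KL(P||Q) = Σ P(x) log₂(P(x)/Q(x))

Computing term by term:
  P(1)·log₂(P(1)/Q(1)) = 0.5777·log₂(0.5777/0.12) = 1.30981
  P(2)·log₂(P(2)/Q(2)) = 0.1764·log₂(0.1764/0.6898) = -0.34704
  P(3)·log₂(P(3)/Q(3)) = 0.1601·log₂(0.1601/0.1462) = 0.02098
  P(4)·log₂(P(4)/Q(4)) = 0.0758·log₂(0.0758/0.0099) = 0.22260
  P(5)·log₂(P(5)/Q(5)) = 0.01·log₂(0.01/0.0341) = -0.01770

D_KL(P||Q) = 1.30981 - 0.34704 + 0.02098 + 0.22260 - 0.01770 = 1.18865 ≈ 1.1887 bits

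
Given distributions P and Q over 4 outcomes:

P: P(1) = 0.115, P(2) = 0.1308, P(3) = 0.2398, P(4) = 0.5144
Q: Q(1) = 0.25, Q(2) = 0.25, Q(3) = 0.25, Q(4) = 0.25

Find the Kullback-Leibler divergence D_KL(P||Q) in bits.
0.2700 bits

D_KL(P||Q) = Σ P(x) log₂(P(x)/Q(x))

Computing term by term:
  P(1)·log₂(P(1)/Q(1)) = 0.115·log₂(0.115/0.25) = -0.12883
  P(2)·log₂(P(2)/Q(2)) = 0.1308·log₂(0.1308/0.25) = -0.12224
  P(3)·log₂(P(3)/Q(3)) = 0.2398·log₂(0.2398/0.25) = -0.01441
  P(4)·log₂(P(4)/Q(4)) = 0.5144·log₂(0.5144/0.25) = 0.53547

D_KL(P||Q) = -0.12883 - 0.12224 - 0.01441 + 0.53547 = 0.26999 ≈ 0.2700 bits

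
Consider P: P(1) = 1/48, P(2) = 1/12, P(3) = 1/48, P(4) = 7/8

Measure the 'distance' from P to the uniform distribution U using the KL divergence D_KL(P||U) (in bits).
1.3000 bits

U(i) = 1/4 for all i

D_KL(P||U) = Σ P(x) log₂(P(x) / (1/4))
           = Σ P(x) log₂(P(x)) + log₂(4)
           = log₂(4) - H(P)

H(P) = -Σ P(x) log₂(P(x)):
  -P(1)·log₂(P(1)) = -(1/48)·log₂(1/48) = 0.11635
  -P(2)·log₂(P(2)) = -(1/12)·log₂(1/12) = 0.29875
  -P(3)·log₂(P(3)) = -(1/48)·log₂(1/48) = 0.11635
  -P(4)·log₂(P(4)) = -(7/8)·log₂(7/8) = 0.16856
H(P) = 0.11635 + 0.29875 + 0.11635 + 0.16856 = 0.70001 bits

log₂(4) = 2.00000 bits

D_KL(P||U) = 2.00000 - 0.70001 = 1.29999 ≈ 1.3000 bits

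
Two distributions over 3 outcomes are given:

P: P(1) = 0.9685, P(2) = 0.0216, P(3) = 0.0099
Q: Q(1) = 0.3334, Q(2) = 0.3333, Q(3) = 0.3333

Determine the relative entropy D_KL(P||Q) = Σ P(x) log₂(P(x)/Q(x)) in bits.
1.3545 bits

D_KL(P||Q) = Σ P(x) log₂(P(x)/Q(x))

Computing term by term:
  P(1)·log₂(P(1)/Q(1)) = 0.9685·log₂(0.9685/0.3334) = 1.49004
  P(2)·log₂(P(2)/Q(2)) = 0.0216·log₂(0.0216/0.3333) = -0.08527
  P(3)·log₂(P(3)/Q(3)) = 0.0099·log₂(0.0099/0.3333) = -0.05023

D_KL(P||Q) = 1.49004 - 0.08527 - 0.05023 = 1.35454 ≈ 1.3545 bits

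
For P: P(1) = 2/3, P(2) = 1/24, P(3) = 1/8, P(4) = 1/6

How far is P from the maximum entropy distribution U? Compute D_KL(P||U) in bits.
0.6132 bits

U(i) = 1/4 for all i

D_KL(P||U) = Σ P(x) log₂(P(x) / (1/4))
           = Σ P(x) log₂(P(x)) + log₂(4)
           = log₂(4) - H(P)

H(P) = -Σ P(x) log₂(P(x)):
  -P(1)·log₂(P(1)) = -(2/3)·log₂(2/3) = 0.38998
  -P(2)·log₂(P(2)) = -(1/24)·log₂(1/24) = 0.19104
  -P(3)·log₂(P(3)) = -(1/8)·log₂(1/8) = 0.37500
  -P(4)·log₂(P(4)) = -(1/6)·log₂(1/6) = 0.43083
H(P) = 0.38998 + 0.19104 + 0.37500 + 0.43083 = 1.38685 bits

log₂(4) = 2.00000 bits

D_KL(P||U) = 2.00000 - 1.38685 = 0.61315 ≈ 0.6132 bits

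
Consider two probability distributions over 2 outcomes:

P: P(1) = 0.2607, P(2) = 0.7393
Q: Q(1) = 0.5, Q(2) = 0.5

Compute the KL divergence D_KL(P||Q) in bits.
0.1722 bits

D_KL(P||Q) = Σ P(x) log₂(P(x)/Q(x))

Computing term by term:
  P(1)·log₂(P(1)/Q(1)) = 0.2607·log₂(0.2607/0.5) = -0.24494
  P(2)·log₂(P(2)/Q(2)) = 0.7393·log₂(0.7393/0.5) = 0.41714

D_KL(P||Q) = -0.24494 + 0.41714 = 0.17220 ≈ 0.1722 bits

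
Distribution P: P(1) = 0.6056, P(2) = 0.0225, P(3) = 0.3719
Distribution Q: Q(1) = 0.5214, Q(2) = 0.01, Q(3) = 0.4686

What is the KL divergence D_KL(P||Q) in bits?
0.0331 bits

D_KL(P||Q) = Σ P(x) log₂(P(x)/Q(x))

Computing term by term:
  P(1)·log₂(P(1)/Q(1)) = 0.6056·log₂(0.6056/0.5214) = 0.13079
  P(2)·log₂(P(2)/Q(2)) = 0.0225·log₂(0.0225/0.01) = 0.02632
  P(3)·log₂(P(3)/Q(3)) = 0.3719·log₂(0.3719/0.4686) = -0.12401

D_KL(P||Q) = 0.13079 + 0.02632 - 0.12401 = 0.03310 ≈ 0.0331 bits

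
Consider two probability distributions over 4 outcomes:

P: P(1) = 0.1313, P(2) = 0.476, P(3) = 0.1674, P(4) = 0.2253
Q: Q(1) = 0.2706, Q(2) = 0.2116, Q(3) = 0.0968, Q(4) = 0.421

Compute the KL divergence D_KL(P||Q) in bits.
0.3488 bits

D_KL(P||Q) = Σ P(x) log₂(P(x)/Q(x))

Computing term by term:
  P(1)·log₂(P(1)/Q(1)) = 0.1313·log₂(0.1313/0.2706) = -0.13698
  P(2)·log₂(P(2)/Q(2)) = 0.476·log₂(0.476/0.2116) = 0.55674
  P(3)·log₂(P(3)/Q(3)) = 0.1674·log₂(0.1674/0.0968) = 0.13228
  P(4)·log₂(P(4)/Q(4)) = 0.2253·log₂(0.2253/0.421) = -0.20321

D_KL(P||Q) = -0.13698 + 0.55674 + 0.13228 - 0.20321 = 0.34883 ≈ 0.3488 bits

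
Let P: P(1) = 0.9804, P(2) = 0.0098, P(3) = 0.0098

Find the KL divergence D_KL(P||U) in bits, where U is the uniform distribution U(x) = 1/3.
1.4262 bits

U(i) = 1/3 for all i

D_KL(P||U) = Σ P(x) log₂(P(x) / (1/3))
           = Σ P(x) log₂(P(x)) + log₂(3)
           = log₂(3) - H(P)

H(P) = -Σ P(x) log₂(P(x)):
  -P(1)·log₂(P(1)) = -(0.9804)·log₂(0.9804) = 0.02800
  -P(2)·log₂(P(2)) = -(0.0098)·log₂(0.0098) = 0.06540
  -P(3)·log₂(P(3)) = -(0.0098)·log₂(0.0098) = 0.06540
H(P) = 0.02800 + 0.06540 + 0.06540 = 0.15880 bits

log₂(3) = 1.58496 bits

D_KL(P||U) = 1.58496 - 0.15880 = 1.42616 ≈ 1.4262 bits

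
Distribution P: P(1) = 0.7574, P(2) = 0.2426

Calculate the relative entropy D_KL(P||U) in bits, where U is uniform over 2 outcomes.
0.2007 bits

U(i) = 1/2 for all i

D_KL(P||U) = Σ P(x) log₂(P(x) / (1/2))
           = Σ P(x) log₂(P(x)) + log₂(2)
           = log₂(2) - H(P)

H(P) = -Σ P(x) log₂(P(x)):
  -P(1)·log₂(P(1)) = -(0.7574)·log₂(0.7574) = 0.30362
  -P(2)·log₂(P(2)) = -(0.2426)·log₂(0.2426) = 0.49572
H(P) = 0.30362 + 0.49572 = 0.79934 bits

log₂(2) = 1.00000 bits

D_KL(P||U) = 1.00000 - 0.79934 = 0.20066 ≈ 0.2007 bits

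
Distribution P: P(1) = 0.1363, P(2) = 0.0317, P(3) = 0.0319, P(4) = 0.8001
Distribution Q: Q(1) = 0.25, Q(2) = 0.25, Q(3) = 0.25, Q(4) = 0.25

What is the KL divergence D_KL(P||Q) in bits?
1.0343 bits

D_KL(P||Q) = Σ P(x) log₂(P(x)/Q(x))

Computing term by term:
  P(1)·log₂(P(1)/Q(1)) = 0.1363·log₂(0.1363/0.25) = -0.11928
  P(2)·log₂(P(2)/Q(2)) = 0.0317·log₂(0.0317/0.25) = -0.09445
  P(3)·log₂(P(3)/Q(3)) = 0.0319·log₂(0.0319/0.25) = -0.09475
  P(4)·log₂(P(4)/Q(4)) = 0.8001·log₂(0.8001/0.25) = 1.34277

D_KL(P||Q) = -0.11928 - 0.09445 - 0.09475 + 1.34277 = 1.03429 ≈ 1.0343 bits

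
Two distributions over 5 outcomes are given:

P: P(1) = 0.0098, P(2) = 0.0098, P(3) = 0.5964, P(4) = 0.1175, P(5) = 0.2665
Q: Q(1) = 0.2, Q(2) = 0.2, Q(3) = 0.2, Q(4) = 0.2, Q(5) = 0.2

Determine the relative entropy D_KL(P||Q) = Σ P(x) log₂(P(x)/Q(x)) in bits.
0.8750 bits

D_KL(P||Q) = Σ P(x) log₂(P(x)/Q(x))

Computing term by term:
  P(1)·log₂(P(1)/Q(1)) = 0.0098·log₂(0.0098/0.2) = -0.04264
  P(2)·log₂(P(2)/Q(2)) = 0.0098·log₂(0.0098/0.2) = -0.04264
  P(3)·log₂(P(3)/Q(3)) = 0.5964·log₂(0.5964/0.2) = 0.94009
  P(4)·log₂(P(4)/Q(4)) = 0.1175·log₂(0.1175/0.2) = -0.09016
  P(5)·log₂(P(5)/Q(5)) = 0.2665·log₂(0.2665/0.2) = 0.11037

D_KL(P||Q) = -0.04264 - 0.04264 + 0.94009 - 0.09016 + 0.11037 = 0.87502 ≈ 0.8750 bits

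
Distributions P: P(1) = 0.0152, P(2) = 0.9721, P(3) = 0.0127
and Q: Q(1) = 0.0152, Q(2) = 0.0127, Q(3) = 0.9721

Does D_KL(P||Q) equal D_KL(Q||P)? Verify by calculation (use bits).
D_KL(P||Q) = 6.0041 bits, D_KL(Q||P) = 6.0041 bits. Yes — for this pair D_KL(P||Q) = D_KL(Q||P).

D_KL(P||Q) = Σ P(x) log₂(P(x)/Q(x))

Computing term by term:
  P(1)·log₂(P(1)/Q(1)) = 0.0152·log₂(0.0152/0.0152) = 0.00000
  P(2)·log₂(P(2)/Q(2)) = 0.9721·log₂(0.9721/0.0127) = 6.08360
  P(3)·log₂(P(3)/Q(3)) = 0.0127·log₂(0.0127/0.9721) = -0.07948

D_KL(P||Q) = 0.00000 + 6.08360 - 0.07948 = 6.00412 ≈ 6.0041 bits

D_KL(Q||P) = Σ Q(x) log₂(Q(x)/P(x))

Computing term by term:
  Q(1)·log₂(Q(1)/P(1)) = 0.0152·log₂(0.0152/0.0152) = 0.00000
  Q(2)·log₂(Q(2)/P(2)) = 0.0127·log₂(0.0127/0.9721) = -0.07948
  Q(3)·log₂(Q(3)/P(3)) = 0.9721·log₂(0.9721/0.0127) = 6.08360

D_KL(Q||P) = 0.00000 - 0.07948 + 6.08360 = 6.00412 ≈ 6.0041 bits

These ARE equal here. Q is P with outcomes relabeled (Q(2) = P(3), Q(3) = P(2)) by a relabeling that is its own inverse, so the two sums contain exactly the same terms in a different order. This is a special case — KL divergence is not symmetric in general: D_KL(P||Q) ≠ D_KL(Q||P) for most P, Q.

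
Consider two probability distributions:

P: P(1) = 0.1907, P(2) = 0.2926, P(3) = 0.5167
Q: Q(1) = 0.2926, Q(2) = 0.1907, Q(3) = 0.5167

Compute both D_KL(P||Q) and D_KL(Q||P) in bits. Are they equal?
D_KL(P||Q) = 0.0629 bits, D_KL(Q||P) = 0.0629 bits. Yes, in this case they are equal (although KL divergence is not symmetric in general).

D_KL(P||Q) = Σ P(x) log₂(P(x)/Q(x))

Computing term by term:
  P(1)·log₂(P(1)/Q(1)) = 0.1907·log₂(0.1907/0.2926) = -0.11778
  P(2)·log₂(P(2)/Q(2)) = 0.2926·log₂(0.2926/0.1907) = 0.18072
  P(3)·log₂(P(3)/Q(3)) = 0.5167·log₂(0.5167/0.5167) = 0.00000

D_KL(P||Q) = -0.11778 + 0.18072 + 0.00000 = 0.06294 ≈ 0.0629 bits

D_KL(Q||P) = Σ Q(x) log₂(Q(x)/P(x))

Computing term by term:
  Q(1)·log₂(Q(1)/P(1)) = 0.2926·log₂(0.2926/0.1907) = 0.18072
  Q(2)·log₂(Q(2)/P(2)) = 0.1907·log₂(0.1907/0.2926) = -0.11778
  Q(3)·log₂(Q(3)/P(3)) = 0.5167·log₂(0.5167/0.5167) = 0.00000

D_KL(Q||P) = 0.18072 - 0.11778 + 0.00000 = 0.06294 ≈ 0.0629 bits

These ARE equal here. Q is P with outcomes relabeled (Q(1) = P(2), Q(2) = P(1)) by a relabeling that is its own inverse, so the two sums contain exactly the same terms in a different order. This is a special case — KL divergence is not symmetric in general: D_KL(P||Q) ≠ D_KL(Q||P) for most P, Q.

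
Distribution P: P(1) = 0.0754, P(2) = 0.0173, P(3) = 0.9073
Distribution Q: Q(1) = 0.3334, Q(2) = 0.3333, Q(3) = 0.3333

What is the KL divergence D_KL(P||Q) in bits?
1.0753 bits

D_KL(P||Q) = Σ P(x) log₂(P(x)/Q(x))

Computing term by term:
  P(1)·log₂(P(1)/Q(1)) = 0.0754·log₂(0.0754/0.3334) = -0.16170
  P(2)·log₂(P(2)/Q(2)) = 0.0173·log₂(0.0173/0.3333) = -0.07384
  P(3)·log₂(P(3)/Q(3)) = 0.9073·log₂(0.9073/0.3333) = 1.31083

D_KL(P||Q) = -0.16170 - 0.07384 + 1.31083 = 1.07529 ≈ 1.0753 bits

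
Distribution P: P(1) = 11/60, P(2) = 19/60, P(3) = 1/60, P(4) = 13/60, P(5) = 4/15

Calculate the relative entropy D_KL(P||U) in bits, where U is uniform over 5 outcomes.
0.2629 bits

U(i) = 1/5 for all i

D_KL(P||U) = Σ P(x) log₂(P(x) / (1/5))
           = Σ P(x) log₂(P(x)) + log₂(5)
           = log₂(5) - H(P)

H(P) = -Σ P(x) log₂(P(x)):
  -P(1)·log₂(P(1)) = -(11/60)·log₂(11/60) = 0.44870
  -P(2)·log₂(P(2)) = -(19/60)·log₂(19/60) = 0.52534
  -P(3)·log₂(P(3)) = -(1/60)·log₂(1/60) = 0.09845
  -P(4)·log₂(P(4)) = -(13/60)·log₂(13/60) = 0.47806
  -P(5)·log₂(P(5)) = -(4/15)·log₂(4/15) = 0.50850
H(P) = 0.44870 + 0.52534 + 0.09845 + 0.47806 + 0.50850 = 2.05905 bits

log₂(5) = 2.32193 bits

D_KL(P||U) = 2.32193 - 2.05905 = 0.26288 ≈ 0.2629 bits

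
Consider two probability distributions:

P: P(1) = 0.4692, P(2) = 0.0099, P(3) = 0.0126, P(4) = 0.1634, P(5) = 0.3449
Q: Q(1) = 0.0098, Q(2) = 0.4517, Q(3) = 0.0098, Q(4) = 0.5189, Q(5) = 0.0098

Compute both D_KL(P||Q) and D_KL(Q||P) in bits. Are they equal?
D_KL(P||Q) = 4.0682 bits, D_KL(Q||P) = 3.2461 bits. No, they are not equal.

D_KL(P||Q) = Σ P(x) log₂(P(x)/Q(x))

Computing term by term:
  P(1)·log₂(P(1)/Q(1)) = 0.4692·log₂(0.4692/0.0098) = 2.61874
  P(2)·log₂(P(2)/Q(2)) = 0.0099·log₂(0.0099/0.4517) = -0.05457
  P(3)·log₂(P(3)/Q(3)) = 0.0126·log₂(0.0126/0.0098) = 0.00457
  P(4)·log₂(P(4)/Q(4)) = 0.1634·log₂(0.1634/0.5189) = -0.27240
  P(5)·log₂(P(5)/Q(5)) = 0.3449·log₂(0.3449/0.0098) = 1.77184

D_KL(P||Q) = 2.61874 - 0.05457 + 0.00457 - 0.27240 + 1.77184 = 4.06818 ≈ 4.0682 bits

D_KL(Q||P) = Σ Q(x) log₂(Q(x)/P(x))

Computing term by term:
  Q(1)·log₂(Q(1)/P(1)) = 0.0098·log₂(0.0098/0.4692) = -0.05470
  Q(2)·log₂(Q(2)/P(2)) = 0.4517·log₂(0.4517/0.0099) = 2.48968
  Q(3)·log₂(Q(3)/P(3)) = 0.0098·log₂(0.0098/0.0126) = -0.00355
  Q(4)·log₂(Q(4)/P(4)) = 0.5189·log₂(0.5189/0.1634) = 0.86503
  Q(5)·log₂(Q(5)/P(5)) = 0.0098·log₂(0.0098/0.3449) = -0.05035

D_KL(Q||P) = -0.05470 + 2.48968 - 0.00355 + 0.86503 - 0.05035 = 3.24611 ≈ 3.2461 bits

These are NOT equal (difference: 0.8221 bits). KL divergence is asymmetric: D_KL(P||Q) ≠ D_KL(Q||P) in general.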